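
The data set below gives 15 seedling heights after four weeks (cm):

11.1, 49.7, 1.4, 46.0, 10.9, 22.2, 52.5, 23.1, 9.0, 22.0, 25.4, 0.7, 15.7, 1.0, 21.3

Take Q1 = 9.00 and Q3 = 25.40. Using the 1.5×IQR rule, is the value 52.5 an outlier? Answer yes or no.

yes

IQR = Q3 − Q1 = 25.40 − 9.00 = 16.40.
Lower fence = Q1 − 1.5·IQR = 9.00 − 24.60 = -15.60.
Upper fence = Q3 + 1.5·IQR = 25.40 + 24.60 = 50.00.
52.5 lies above the upper fence.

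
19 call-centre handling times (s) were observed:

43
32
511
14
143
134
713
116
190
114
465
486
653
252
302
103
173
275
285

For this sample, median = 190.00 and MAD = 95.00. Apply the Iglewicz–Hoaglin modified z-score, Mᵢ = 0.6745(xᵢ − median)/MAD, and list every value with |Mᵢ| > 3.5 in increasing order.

|Mᵢ| > 3.5 ⇔ |xᵢ − 190.00| > 3.5·95.00/0.6745 = 492.96.
So outliers lie outside [-302.96, 682.96].
713: M = 3.71 → outlier.

713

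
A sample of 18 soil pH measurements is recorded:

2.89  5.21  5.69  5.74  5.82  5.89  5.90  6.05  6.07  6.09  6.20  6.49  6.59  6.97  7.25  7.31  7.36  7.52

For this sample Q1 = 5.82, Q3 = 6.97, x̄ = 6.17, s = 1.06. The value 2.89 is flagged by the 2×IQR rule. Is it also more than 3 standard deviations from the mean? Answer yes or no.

yes

z = (2.89 − 6.17) / 1.06 = -3.09.
|z| = 3.09 > 3.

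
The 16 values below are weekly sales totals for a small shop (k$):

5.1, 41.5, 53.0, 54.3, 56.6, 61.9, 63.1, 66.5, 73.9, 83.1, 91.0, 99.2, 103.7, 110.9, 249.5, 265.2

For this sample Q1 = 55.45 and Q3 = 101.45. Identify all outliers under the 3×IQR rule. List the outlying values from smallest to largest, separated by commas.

IQR = Q3 − Q1 = 101.45 − 55.45 = 46.00.
Lower fence = Q1 − 3·IQR = 55.45 − 138.00 = -82.55.
Upper fence = Q3 + 3·IQR = 101.45 + 138.00 = 239.45.
249.5 > 239.45 → outlier.
265.2 > 239.45 → outlier.
All remaining values lie within [-82.55, 239.45].

249.5, 265.2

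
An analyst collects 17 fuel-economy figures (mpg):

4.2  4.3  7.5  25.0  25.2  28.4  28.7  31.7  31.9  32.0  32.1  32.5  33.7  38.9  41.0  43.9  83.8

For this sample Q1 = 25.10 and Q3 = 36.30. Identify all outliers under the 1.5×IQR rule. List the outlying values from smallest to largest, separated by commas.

4.2, 4.3, 7.5, 83.8

IQR = Q3 − Q1 = 36.30 − 25.10 = 11.20.
Lower fence = Q1 − 1.5·IQR = 25.10 − 16.80 = 8.30.
Upper fence = Q3 + 1.5·IQR = 36.30 + 16.80 = 53.10.
4.2 < 8.30 → outlier.
4.3 < 8.30 → outlier.
7.5 < 8.30 → outlier.
83.8 > 53.10 → outlier.
All remaining values lie within [8.30, 53.10].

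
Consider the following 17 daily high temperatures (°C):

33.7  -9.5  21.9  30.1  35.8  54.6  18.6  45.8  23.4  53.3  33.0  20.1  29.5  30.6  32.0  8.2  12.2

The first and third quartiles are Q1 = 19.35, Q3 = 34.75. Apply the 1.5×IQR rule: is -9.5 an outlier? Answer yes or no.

yes

IQR = Q3 − Q1 = 34.75 − 19.35 = 15.40.
Lower fence = Q1 − 1.5·IQR = 19.35 − 23.10 = -3.75.
Upper fence = Q3 + 1.5·IQR = 34.75 + 23.10 = 57.85.
-9.5 lies below the lower fence.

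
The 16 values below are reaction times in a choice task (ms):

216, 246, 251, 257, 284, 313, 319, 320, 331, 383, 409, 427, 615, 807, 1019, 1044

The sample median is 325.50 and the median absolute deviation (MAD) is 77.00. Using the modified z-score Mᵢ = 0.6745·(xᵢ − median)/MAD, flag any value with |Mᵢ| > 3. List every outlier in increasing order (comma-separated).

807, 1019, 1044

|Mᵢ| > 3 ⇔ |xᵢ − 325.50| > 3·77.00/0.6745 = 342.48.
So outliers lie outside [-16.98, 667.98].
807: M = 4.22 → outlier.
1019: M = 6.07 → outlier.
1044: M = 6.29 → outlier.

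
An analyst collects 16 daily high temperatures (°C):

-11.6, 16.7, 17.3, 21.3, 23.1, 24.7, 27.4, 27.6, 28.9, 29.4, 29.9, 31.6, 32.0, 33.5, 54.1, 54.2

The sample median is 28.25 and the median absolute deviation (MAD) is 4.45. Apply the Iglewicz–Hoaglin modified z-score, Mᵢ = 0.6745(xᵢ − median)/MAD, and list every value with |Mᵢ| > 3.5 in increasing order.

|Mᵢ| > 3.5 ⇔ |xᵢ − 28.25| > 3.5·4.45/0.6745 = 23.09.
So outliers lie outside [5.16, 51.34].
-11.6: M = -6.04 → outlier.
54.1: M = 3.92 → outlier.
54.2: M = 3.93 → outlier.

-11.6, 54.1, 54.2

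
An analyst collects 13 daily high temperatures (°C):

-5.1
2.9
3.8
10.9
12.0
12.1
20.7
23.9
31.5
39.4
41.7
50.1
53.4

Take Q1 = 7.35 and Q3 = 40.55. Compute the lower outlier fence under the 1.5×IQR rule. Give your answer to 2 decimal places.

-42.45

IQR = Q3 − Q1 = 40.55 − 7.35 = 33.20.
Lower fence = Q1 − 1.5·IQR = 7.35 − 49.80 = -42.45.
Upper fence = Q3 + 1.5·IQR = 40.55 + 49.80 = 90.35.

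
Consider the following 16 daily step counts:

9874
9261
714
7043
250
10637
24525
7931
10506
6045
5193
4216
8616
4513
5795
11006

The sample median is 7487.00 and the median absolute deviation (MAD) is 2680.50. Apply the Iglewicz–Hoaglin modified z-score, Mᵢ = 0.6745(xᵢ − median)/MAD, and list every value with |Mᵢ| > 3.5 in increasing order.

24525

|Mᵢ| > 3.5 ⇔ |xᵢ − 7487.00| > 3.5·2680.50/0.6745 = 13909.19.
So outliers lie outside [-6422.19, 21396.19].
24525: M = 4.29 → outlier.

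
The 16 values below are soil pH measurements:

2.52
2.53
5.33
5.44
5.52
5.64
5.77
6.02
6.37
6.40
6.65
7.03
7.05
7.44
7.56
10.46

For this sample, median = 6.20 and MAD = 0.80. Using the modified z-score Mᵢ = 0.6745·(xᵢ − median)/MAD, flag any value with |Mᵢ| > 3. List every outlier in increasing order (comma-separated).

|Mᵢ| > 3 ⇔ |xᵢ − 6.20| > 3·0.80/0.6745 = 3.56.
So outliers lie outside [2.64, 9.76].
2.52: M = -3.10 → outlier.
2.53: M = -3.09 → outlier.
10.46: M = 3.59 → outlier.

2.52, 2.53, 10.46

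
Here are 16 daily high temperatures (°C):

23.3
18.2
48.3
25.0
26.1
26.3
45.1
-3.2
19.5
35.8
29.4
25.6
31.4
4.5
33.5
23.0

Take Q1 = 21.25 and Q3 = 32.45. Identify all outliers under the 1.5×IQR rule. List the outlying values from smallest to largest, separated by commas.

IQR = Q3 − Q1 = 32.45 − 21.25 = 11.20.
Lower fence = Q1 − 1.5·IQR = 21.25 − 16.80 = 4.45.
Upper fence = Q3 + 1.5·IQR = 32.45 + 16.80 = 49.25.
-3.2 < 4.45 → outlier.
All remaining values lie within [4.45, 49.25].

-3.2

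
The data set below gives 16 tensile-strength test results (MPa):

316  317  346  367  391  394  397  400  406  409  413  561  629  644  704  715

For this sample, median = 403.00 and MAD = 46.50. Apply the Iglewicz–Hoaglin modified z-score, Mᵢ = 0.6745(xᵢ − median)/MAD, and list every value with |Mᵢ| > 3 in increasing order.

|Mᵢ| > 3 ⇔ |xᵢ − 403.00| > 3·46.50/0.6745 = 206.82.
So outliers lie outside [196.18, 609.82].
629: M = 3.28 → outlier.
644: M = 3.50 → outlier.
704: M = 4.37 → outlier.
715: M = 4.53 → outlier.

629, 644, 704, 715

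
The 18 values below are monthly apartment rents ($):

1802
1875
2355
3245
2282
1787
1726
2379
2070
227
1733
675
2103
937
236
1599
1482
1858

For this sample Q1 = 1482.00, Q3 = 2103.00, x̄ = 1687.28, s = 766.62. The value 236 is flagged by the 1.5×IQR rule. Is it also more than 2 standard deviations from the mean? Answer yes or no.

no

z = (236 − 1687.28) / 766.62 = -1.89.
|z| = 1.89 ≤ 2.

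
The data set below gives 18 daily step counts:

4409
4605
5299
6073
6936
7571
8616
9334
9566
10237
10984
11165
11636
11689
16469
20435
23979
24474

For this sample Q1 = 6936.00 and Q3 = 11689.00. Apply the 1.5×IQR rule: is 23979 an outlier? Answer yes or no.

yes

IQR = Q3 − Q1 = 11689.00 − 6936.00 = 4753.00.
Lower fence = Q1 − 1.5·IQR = 6936.00 − 7129.50 = -193.50.
Upper fence = Q3 + 1.5·IQR = 11689.00 + 7129.50 = 18818.50.
23979 lies above the upper fence.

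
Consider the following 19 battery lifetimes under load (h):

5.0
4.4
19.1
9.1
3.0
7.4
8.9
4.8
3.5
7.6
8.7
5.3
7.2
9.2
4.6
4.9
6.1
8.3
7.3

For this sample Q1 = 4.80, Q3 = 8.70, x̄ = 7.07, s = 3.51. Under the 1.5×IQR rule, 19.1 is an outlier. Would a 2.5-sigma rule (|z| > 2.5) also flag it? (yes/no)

z = (19.1 − 7.07) / 3.51 = 3.43.
|z| = 3.43 > 2.5.

yes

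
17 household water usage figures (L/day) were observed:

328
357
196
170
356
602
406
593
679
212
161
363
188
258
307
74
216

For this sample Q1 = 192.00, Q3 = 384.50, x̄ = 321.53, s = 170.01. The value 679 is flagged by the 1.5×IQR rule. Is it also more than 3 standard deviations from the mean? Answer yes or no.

no

z = (679 − 321.53) / 170.01 = 2.10.
|z| = 2.10 ≤ 3.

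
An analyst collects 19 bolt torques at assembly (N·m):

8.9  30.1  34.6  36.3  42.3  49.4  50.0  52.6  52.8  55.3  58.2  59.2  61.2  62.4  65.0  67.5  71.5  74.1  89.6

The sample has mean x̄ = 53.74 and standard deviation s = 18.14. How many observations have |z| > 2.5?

0

Cutoffs: x̄ ± 2.5s = [8.39, 99.09].
Every value lies within the cutoffs.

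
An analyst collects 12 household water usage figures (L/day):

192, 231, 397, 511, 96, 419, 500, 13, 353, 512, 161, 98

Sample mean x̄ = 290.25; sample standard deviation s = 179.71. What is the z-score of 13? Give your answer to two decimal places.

-1.54

z = (13 − 290.25) / 179.71 = -1.54.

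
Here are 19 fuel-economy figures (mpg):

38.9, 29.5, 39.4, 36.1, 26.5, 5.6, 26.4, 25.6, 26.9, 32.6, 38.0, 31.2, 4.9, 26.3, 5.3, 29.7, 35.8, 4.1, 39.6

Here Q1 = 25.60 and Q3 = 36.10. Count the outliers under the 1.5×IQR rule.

4

IQR = 10.50; fences at 25.60 − 15.75 = 9.85 and 36.10 + 15.75 = 51.85.
Outside the cutoffs: 4.1, 4.9, 5.3, 5.6.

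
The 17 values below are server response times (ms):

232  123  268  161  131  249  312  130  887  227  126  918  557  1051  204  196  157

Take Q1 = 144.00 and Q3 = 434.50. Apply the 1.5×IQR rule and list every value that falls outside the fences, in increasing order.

887, 918, 1051

IQR = Q3 − Q1 = 434.50 − 144.00 = 290.50.
Lower fence = Q1 − 1.5·IQR = 144.00 − 435.75 = -291.75.
Upper fence = Q3 + 1.5·IQR = 434.50 + 435.75 = 870.25.
887 > 870.25 → outlier.
918 > 870.25 → outlier.
1051 > 870.25 → outlier.
All remaining values lie within [-291.75, 870.25].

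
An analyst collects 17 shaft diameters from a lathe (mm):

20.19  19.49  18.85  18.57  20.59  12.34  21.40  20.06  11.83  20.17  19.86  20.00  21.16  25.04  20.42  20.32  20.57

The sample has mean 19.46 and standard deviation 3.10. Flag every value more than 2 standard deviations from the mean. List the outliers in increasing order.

11.83, 12.34

Cutoffs at x̄ ± 2s: 19.46 ± 2·3.10 = [13.26, 25.66].
11.83: z = -2.46, |z| > 2 → outlier.
12.34: z = -2.30, |z| > 2 → outlier.
Every other value lies within [13.26, 25.66].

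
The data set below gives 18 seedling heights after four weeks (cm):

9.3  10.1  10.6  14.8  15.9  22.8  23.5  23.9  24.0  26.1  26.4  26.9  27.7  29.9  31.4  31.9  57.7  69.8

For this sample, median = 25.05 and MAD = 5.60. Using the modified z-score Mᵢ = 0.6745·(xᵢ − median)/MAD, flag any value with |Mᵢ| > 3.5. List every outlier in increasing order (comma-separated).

57.7, 69.8

|Mᵢ| > 3.5 ⇔ |xᵢ − 25.05| > 3.5·5.60/0.6745 = 29.06.
So outliers lie outside [-4.01, 54.11].
57.7: M = 3.93 → outlier.
69.8: M = 5.39 → outlier.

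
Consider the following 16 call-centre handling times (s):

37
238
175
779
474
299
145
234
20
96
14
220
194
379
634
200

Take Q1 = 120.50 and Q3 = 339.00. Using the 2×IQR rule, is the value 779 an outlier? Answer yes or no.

yes

IQR = Q3 − Q1 = 339.00 − 120.50 = 218.50.
Lower fence = Q1 − 2·IQR = 120.50 − 437.00 = -316.50.
Upper fence = Q3 + 2·IQR = 339.00 + 437.00 = 776.00.
779 lies above the upper fence.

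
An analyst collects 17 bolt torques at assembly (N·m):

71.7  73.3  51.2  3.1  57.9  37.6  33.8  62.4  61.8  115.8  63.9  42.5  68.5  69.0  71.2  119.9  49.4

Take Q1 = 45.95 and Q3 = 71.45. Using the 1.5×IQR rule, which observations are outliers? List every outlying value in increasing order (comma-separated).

3.1, 115.8, 119.9

IQR = Q3 − Q1 = 71.45 − 45.95 = 25.50.
Lower fence = Q1 − 1.5·IQR = 45.95 − 38.25 = 7.70.
Upper fence = Q3 + 1.5·IQR = 71.45 + 38.25 = 109.70.
3.1 < 7.70 → outlier.
115.8 > 109.70 → outlier.
119.9 > 109.70 → outlier.
All remaining values lie within [7.70, 109.70].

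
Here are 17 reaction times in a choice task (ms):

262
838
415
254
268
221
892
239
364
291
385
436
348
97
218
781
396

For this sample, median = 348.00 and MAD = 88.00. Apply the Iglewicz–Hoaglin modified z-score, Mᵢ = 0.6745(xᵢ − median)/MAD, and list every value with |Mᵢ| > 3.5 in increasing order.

|Mᵢ| > 3.5 ⇔ |xᵢ − 348.00| > 3.5·88.00/0.6745 = 456.63.
So outliers lie outside [-108.63, 804.63].
838: M = 3.76 → outlier.
892: M = 4.17 → outlier.

838, 892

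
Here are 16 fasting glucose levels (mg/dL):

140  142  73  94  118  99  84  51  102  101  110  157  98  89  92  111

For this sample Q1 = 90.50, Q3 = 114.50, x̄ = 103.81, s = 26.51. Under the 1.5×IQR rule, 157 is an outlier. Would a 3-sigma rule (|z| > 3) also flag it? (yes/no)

no

z = (157 − 103.81) / 26.51 = 2.01.
|z| = 2.01 ≤ 3.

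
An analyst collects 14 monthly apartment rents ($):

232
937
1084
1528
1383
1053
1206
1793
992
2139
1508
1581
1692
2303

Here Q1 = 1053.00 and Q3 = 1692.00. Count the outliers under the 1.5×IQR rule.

IQR = 639.00; fences at 1053.00 − 958.50 = 94.50 and 1692.00 + 958.50 = 2650.50.
Every value lies within the cutoffs.

0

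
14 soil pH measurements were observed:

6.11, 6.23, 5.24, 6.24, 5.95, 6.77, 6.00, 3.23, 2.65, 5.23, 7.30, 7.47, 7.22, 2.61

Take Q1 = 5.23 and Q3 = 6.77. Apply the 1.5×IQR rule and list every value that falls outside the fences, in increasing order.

2.61, 2.65

IQR = Q3 − Q1 = 6.77 − 5.23 = 1.54.
Lower fence = Q1 − 1.5·IQR = 5.23 − 2.31 = 2.92.
Upper fence = Q3 + 1.5·IQR = 6.77 + 2.31 = 9.08.
2.61 < 2.92 → outlier.
2.65 < 2.92 → outlier.
All remaining values lie within [2.92, 9.08].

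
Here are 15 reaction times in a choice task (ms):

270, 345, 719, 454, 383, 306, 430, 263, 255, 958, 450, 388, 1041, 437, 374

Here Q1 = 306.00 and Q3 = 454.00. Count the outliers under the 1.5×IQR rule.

IQR = 148.00; fences at 306.00 − 222.00 = 84.00 and 454.00 + 222.00 = 676.00.
Outside the cutoffs: 719, 958, 1041.

3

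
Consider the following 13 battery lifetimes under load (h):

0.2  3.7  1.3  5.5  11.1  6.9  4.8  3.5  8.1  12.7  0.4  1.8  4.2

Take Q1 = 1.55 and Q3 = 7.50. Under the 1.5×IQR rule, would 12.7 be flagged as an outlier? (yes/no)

no

IQR = Q3 − Q1 = 7.50 − 1.55 = 5.95.
Lower fence = Q1 − 1.5·IQR = 1.55 − 8.925 = -7.375.
Upper fence = Q3 + 1.5·IQR = 7.50 + 8.925 = 16.425.
12.7 lies within [-7.375, 16.425].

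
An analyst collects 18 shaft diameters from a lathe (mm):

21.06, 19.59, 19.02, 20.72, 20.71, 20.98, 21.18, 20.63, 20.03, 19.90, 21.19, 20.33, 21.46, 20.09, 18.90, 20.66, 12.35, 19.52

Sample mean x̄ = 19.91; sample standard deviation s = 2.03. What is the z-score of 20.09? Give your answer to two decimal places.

z = (20.09 − 19.91) / 2.03 = 0.09.

0.09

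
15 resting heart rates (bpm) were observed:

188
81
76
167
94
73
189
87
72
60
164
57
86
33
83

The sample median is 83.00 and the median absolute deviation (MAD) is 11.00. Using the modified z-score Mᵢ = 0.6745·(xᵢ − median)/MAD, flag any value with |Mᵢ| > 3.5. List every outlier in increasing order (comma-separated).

|Mᵢ| > 3.5 ⇔ |xᵢ − 83.00| > 3.5·11.00/0.6745 = 57.08.
So outliers lie outside [25.92, 140.08].
164: M = 4.97 → outlier.
167: M = 5.15 → outlier.
188: M = 6.44 → outlier.
189: M = 6.50 → outlier.

164, 167, 188, 189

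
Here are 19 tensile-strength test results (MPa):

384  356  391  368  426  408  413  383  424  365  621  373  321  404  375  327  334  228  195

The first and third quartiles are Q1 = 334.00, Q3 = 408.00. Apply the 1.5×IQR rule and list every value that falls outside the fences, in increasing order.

IQR = Q3 − Q1 = 408.00 − 334.00 = 74.00.
Lower fence = Q1 − 1.5·IQR = 334.00 − 111.00 = 223.00.
Upper fence = Q3 + 1.5·IQR = 408.00 + 111.00 = 519.00.
195 < 223.00 → outlier.
621 > 519.00 → outlier.
All remaining values lie within [223.00, 519.00].

195, 621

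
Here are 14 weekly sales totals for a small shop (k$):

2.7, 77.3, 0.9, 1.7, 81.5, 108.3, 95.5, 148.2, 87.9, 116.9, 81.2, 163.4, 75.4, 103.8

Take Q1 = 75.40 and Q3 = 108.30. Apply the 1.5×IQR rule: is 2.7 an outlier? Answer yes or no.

yes

IQR = Q3 − Q1 = 108.30 − 75.40 = 32.90.
Lower fence = Q1 − 1.5·IQR = 75.40 − 49.35 = 26.05.
Upper fence = Q3 + 1.5·IQR = 108.30 + 49.35 = 157.65.
2.7 lies below the lower fence.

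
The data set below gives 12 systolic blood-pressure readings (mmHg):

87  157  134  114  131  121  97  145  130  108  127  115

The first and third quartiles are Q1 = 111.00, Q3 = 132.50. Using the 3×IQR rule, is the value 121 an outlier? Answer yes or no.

IQR = Q3 − Q1 = 132.50 − 111.00 = 21.50.
Lower fence = Q1 − 3·IQR = 111.00 − 64.50 = 46.50.
Upper fence = Q3 + 3·IQR = 132.50 + 64.50 = 197.00.
121 lies within [46.50, 197.00].

no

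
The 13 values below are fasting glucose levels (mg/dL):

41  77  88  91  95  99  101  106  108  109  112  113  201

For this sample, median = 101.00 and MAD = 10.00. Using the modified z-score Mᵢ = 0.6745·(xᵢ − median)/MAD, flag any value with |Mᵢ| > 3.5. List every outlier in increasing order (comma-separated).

|Mᵢ| > 3.5 ⇔ |xᵢ − 101.00| > 3.5·10.00/0.6745 = 51.89.
So outliers lie outside [49.11, 152.89].
41: M = -4.05 → outlier.
201: M = 6.75 → outlier.

41, 201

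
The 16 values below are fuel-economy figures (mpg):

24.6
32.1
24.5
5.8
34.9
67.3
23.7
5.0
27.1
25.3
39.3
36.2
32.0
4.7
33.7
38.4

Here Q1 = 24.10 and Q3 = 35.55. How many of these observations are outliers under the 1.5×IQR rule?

IQR = 11.45; fences at 24.10 − 17.175 = 6.925 and 35.55 + 17.175 = 52.725.
Outside the cutoffs: 4.7, 5.0, 5.8, 67.3.

4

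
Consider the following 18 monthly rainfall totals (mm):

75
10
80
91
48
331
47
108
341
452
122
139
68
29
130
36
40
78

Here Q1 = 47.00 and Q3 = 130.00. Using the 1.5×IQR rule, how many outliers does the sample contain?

IQR = 83.00; fences at 47.00 − 124.50 = -77.50 and 130.00 + 124.50 = 254.50.
Outside the cutoffs: 331, 341, 452.

3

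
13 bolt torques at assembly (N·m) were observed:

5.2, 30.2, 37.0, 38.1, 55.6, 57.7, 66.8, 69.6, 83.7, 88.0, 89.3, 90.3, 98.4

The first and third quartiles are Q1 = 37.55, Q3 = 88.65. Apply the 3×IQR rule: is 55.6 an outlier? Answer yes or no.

no

IQR = Q3 − Q1 = 88.65 − 37.55 = 51.10.
Lower fence = Q1 − 3·IQR = 37.55 − 153.30 = -115.75.
Upper fence = Q3 + 3·IQR = 88.65 + 153.30 = 241.95.
55.6 lies within [-115.75, 241.95].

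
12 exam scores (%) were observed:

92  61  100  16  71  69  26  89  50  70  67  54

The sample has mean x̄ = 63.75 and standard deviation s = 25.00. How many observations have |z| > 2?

0

Cutoffs: x̄ ± 2s = [13.75, 113.75].
Every value lies within the cutoffs.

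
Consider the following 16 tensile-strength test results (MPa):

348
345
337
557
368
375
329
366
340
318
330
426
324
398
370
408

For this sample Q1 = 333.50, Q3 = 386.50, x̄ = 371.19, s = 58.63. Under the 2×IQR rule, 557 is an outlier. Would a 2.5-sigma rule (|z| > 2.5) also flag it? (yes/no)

z = (557 − 371.19) / 58.63 = 3.17.
|z| = 3.17 > 2.5.

yes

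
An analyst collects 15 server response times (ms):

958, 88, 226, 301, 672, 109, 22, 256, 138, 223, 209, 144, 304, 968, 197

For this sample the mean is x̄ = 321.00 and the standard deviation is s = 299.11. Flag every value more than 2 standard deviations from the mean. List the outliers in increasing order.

Cutoffs at x̄ ± 2s: 321.00 ± 2·299.11 = [-277.22, 919.22].
958: z = 2.13, |z| > 2 → outlier.
968: z = 2.16, |z| > 2 → outlier.
Every other value lies within [-277.22, 919.22].

958, 968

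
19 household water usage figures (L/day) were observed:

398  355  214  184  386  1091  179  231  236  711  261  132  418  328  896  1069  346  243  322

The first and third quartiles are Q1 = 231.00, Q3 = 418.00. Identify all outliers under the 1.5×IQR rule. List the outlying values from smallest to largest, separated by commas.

711, 896, 1069, 1091

IQR = Q3 − Q1 = 418.00 − 231.00 = 187.00.
Lower fence = Q1 − 1.5·IQR = 231.00 − 280.50 = -49.50.
Upper fence = Q3 + 1.5·IQR = 418.00 + 280.50 = 698.50.
711 > 698.50 → outlier.
896 > 698.50 → outlier.
1069 > 698.50 → outlier.
1091 > 698.50 → outlier.
All remaining values lie within [-49.50, 698.50].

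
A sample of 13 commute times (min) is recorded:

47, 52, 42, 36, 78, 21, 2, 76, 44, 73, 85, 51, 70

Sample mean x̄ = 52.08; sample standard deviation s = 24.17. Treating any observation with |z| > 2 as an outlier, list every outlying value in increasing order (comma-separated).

Cutoffs at x̄ ± 2s: 52.08 ± 2·24.17 = [3.74, 100.42].
2: z = -2.07, |z| > 2 → outlier.
Every other value lies within [3.74, 100.42].

2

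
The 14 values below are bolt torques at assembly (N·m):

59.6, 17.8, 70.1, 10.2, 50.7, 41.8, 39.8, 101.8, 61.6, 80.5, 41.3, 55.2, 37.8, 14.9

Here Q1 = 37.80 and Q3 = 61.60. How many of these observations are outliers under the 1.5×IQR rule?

1

IQR = 23.80; fences at 37.80 − 35.70 = 2.10 and 61.60 + 35.70 = 97.30.
Outside the cutoffs: 101.8.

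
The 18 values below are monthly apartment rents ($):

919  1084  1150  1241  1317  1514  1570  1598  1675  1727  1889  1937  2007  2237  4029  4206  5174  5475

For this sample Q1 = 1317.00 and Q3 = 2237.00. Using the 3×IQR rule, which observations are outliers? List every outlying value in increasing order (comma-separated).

5174, 5475

IQR = Q3 − Q1 = 2237.00 − 1317.00 = 920.00.
Lower fence = Q1 − 3·IQR = 1317.00 − 2760.00 = -1443.00.
Upper fence = Q3 + 3·IQR = 2237.00 + 2760.00 = 4997.00.
5174 > 4997.00 → outlier.
5475 > 4997.00 → outlier.
All remaining values lie within [-1443.00, 4997.00].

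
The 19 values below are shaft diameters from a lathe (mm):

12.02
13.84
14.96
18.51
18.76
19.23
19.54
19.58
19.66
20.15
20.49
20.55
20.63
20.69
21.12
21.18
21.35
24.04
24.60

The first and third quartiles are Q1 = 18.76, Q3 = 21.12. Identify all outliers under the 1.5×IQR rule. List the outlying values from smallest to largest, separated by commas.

IQR = Q3 − Q1 = 21.12 − 18.76 = 2.36.
Lower fence = Q1 − 1.5·IQR = 18.76 − 3.54 = 15.22.
Upper fence = Q3 + 1.5·IQR = 21.12 + 3.54 = 24.66.
12.02 < 15.22 → outlier.
13.84 < 15.22 → outlier.
14.96 < 15.22 → outlier.
All remaining values lie within [15.22, 24.66].

12.02, 13.84, 14.96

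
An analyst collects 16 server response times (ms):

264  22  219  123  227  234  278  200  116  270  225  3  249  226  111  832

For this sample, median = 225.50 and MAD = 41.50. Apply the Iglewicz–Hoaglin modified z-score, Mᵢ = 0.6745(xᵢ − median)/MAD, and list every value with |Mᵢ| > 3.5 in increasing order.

|Mᵢ| > 3.5 ⇔ |xᵢ − 225.50| > 3.5·41.50/0.6745 = 215.34.
So outliers lie outside [10.16, 440.84].
3: M = -3.62 → outlier.
832: M = 9.86 → outlier.

3, 832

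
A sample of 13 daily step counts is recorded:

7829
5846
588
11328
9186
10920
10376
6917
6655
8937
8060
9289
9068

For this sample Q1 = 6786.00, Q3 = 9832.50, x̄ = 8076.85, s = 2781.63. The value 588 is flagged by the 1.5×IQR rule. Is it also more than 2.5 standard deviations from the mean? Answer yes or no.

yes

z = (588 − 8076.85) / 2781.63 = -2.69.
|z| = 2.69 > 2.5.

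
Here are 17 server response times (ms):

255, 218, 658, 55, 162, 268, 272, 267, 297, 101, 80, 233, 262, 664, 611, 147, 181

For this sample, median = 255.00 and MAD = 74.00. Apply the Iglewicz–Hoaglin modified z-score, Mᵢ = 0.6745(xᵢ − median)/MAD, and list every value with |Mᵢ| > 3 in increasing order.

611, 658, 664

|Mᵢ| > 3 ⇔ |xᵢ − 255.00| > 3·74.00/0.6745 = 329.13.
So outliers lie outside [-74.13, 584.13].
611: M = 3.24 → outlier.
658: M = 3.67 → outlier.
664: M = 3.73 → outlier.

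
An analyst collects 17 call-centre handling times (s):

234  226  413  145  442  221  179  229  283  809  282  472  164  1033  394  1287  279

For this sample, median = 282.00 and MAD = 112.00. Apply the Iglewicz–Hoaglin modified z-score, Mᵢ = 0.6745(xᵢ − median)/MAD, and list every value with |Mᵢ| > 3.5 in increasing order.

1033, 1287

|Mᵢ| > 3.5 ⇔ |xᵢ − 282.00| > 3.5·112.00/0.6745 = 581.17.
So outliers lie outside [-299.17, 863.17].
1033: M = 4.52 → outlier.
1287: M = 6.05 → outlier.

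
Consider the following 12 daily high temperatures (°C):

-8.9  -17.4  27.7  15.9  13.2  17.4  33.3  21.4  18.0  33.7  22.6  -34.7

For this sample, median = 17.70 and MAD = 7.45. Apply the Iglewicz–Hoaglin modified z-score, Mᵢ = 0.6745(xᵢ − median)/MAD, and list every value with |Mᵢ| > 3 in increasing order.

-34.7, -17.4

|Mᵢ| > 3 ⇔ |xᵢ − 17.70| > 3·7.45/0.6745 = 33.14.
So outliers lie outside [-15.44, 50.84].
-34.7: M = -4.74 → outlier.
-17.4: M = -3.18 → outlier.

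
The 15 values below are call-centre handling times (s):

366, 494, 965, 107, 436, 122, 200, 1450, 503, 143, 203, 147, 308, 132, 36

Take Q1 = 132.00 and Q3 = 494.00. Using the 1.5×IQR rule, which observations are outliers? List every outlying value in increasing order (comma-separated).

IQR = Q3 − Q1 = 494.00 − 132.00 = 362.00.
Lower fence = Q1 − 1.5·IQR = 132.00 − 543.00 = -411.00.
Upper fence = Q3 + 1.5·IQR = 494.00 + 543.00 = 1037.00.
1450 > 1037.00 → outlier.
All remaining values lie within [-411.00, 1037.00].

1450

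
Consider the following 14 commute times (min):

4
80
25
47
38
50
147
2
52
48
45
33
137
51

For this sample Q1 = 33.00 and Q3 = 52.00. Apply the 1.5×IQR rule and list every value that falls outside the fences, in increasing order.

IQR = Q3 − Q1 = 52.00 − 33.00 = 19.00.
Lower fence = Q1 − 1.5·IQR = 33.00 − 28.50 = 4.50.
Upper fence = Q3 + 1.5·IQR = 52.00 + 28.50 = 80.50.
2 < 4.50 → outlier.
4 < 4.50 → outlier.
137 > 80.50 → outlier.
147 > 80.50 → outlier.
All remaining values lie within [4.50, 80.50].

2, 4, 137, 147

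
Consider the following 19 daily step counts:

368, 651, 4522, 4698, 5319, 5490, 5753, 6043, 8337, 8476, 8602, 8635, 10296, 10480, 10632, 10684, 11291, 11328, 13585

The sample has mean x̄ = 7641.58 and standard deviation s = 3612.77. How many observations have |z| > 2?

Cutoffs: x̄ ± 2s = [416.04, 14867.12].
Outside the cutoffs: 368.

1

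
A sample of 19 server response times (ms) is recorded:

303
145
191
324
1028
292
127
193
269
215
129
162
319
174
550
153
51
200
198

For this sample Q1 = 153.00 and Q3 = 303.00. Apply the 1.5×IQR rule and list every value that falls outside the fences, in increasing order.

IQR = Q3 − Q1 = 303.00 − 153.00 = 150.00.
Lower fence = Q1 − 1.5·IQR = 153.00 − 225.00 = -72.00.
Upper fence = Q3 + 1.5·IQR = 303.00 + 225.00 = 528.00.
550 > 528.00 → outlier.
1028 > 528.00 → outlier.
All remaining values lie within [-72.00, 528.00].

550, 1028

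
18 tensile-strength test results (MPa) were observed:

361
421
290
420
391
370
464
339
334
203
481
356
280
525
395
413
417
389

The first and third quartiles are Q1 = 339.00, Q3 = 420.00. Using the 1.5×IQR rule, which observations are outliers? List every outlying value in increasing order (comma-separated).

IQR = Q3 − Q1 = 420.00 − 339.00 = 81.00.
Lower fence = Q1 − 1.5·IQR = 339.00 − 121.50 = 217.50.
Upper fence = Q3 + 1.5·IQR = 420.00 + 121.50 = 541.50.
203 < 217.50 → outlier.
All remaining values lie within [217.50, 541.50].

203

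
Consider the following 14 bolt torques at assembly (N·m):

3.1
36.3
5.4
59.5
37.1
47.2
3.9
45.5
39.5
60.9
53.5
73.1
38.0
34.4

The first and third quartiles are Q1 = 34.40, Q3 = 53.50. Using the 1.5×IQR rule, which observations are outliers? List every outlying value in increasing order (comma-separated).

IQR = Q3 − Q1 = 53.50 − 34.40 = 19.10.
Lower fence = Q1 − 1.5·IQR = 34.40 − 28.65 = 5.75.
Upper fence = Q3 + 1.5·IQR = 53.50 + 28.65 = 82.15.
3.1 < 5.75 → outlier.
3.9 < 5.75 → outlier.
5.4 < 5.75 → outlier.
All remaining values lie within [5.75, 82.15].

3.1, 3.9, 5.4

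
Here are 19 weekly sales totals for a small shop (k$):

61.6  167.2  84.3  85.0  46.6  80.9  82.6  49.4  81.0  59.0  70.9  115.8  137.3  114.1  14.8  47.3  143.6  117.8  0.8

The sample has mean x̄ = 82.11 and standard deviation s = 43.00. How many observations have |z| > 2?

0

Cutoffs: x̄ ± 2s = [-3.89, 168.11].
Every value lies within the cutoffs.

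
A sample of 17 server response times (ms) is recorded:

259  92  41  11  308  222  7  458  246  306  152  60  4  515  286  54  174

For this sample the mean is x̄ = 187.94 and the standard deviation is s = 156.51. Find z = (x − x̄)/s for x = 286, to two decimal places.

z = (286 − 187.94) / 156.51 = 0.63.

0.63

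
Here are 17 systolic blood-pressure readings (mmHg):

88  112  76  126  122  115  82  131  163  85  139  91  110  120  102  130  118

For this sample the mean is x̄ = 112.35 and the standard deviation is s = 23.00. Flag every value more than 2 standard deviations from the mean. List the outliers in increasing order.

163

Cutoffs at x̄ ± 2s: 112.35 ± 2·23.00 = [66.35, 158.35].
163: z = 2.20, |z| > 2 → outlier.
Every other value lies within [66.35, 158.35].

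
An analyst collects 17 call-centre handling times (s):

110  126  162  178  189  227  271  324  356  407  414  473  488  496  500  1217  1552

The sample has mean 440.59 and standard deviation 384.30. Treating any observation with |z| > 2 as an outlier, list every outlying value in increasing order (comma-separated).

Cutoffs at x̄ ± 2s: 440.59 ± 2·384.30 = [-328.01, 1209.19].
1217: z = 2.02, |z| > 2 → outlier.
1552: z = 2.89, |z| > 2 → outlier.
Every other value lies within [-328.01, 1209.19].

1217, 1552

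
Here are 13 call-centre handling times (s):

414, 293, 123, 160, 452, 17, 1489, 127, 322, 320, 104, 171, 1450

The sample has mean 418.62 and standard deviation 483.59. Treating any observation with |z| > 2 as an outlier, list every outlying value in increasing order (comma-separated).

Cutoffs at x̄ ± 2s: 418.62 ± 2·483.59 = [-548.56, 1385.80].
1450: z = 2.13, |z| > 2 → outlier.
1489: z = 2.21, |z| > 2 → outlier.
Every other value lies within [-548.56, 1385.80].

1450, 1489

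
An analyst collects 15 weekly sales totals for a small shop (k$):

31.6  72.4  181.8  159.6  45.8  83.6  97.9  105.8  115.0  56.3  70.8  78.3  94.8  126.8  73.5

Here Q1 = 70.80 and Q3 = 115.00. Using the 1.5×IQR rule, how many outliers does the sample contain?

1

IQR = 44.20; fences at 70.80 − 66.30 = 4.50 and 115.00 + 66.30 = 181.30.
Outside the cutoffs: 181.8.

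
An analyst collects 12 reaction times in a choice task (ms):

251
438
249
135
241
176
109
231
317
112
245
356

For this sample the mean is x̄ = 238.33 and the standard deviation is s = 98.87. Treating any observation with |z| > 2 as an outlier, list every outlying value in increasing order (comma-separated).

Cutoffs at x̄ ± 2s: 238.33 ± 2·98.87 = [40.59, 436.07].
438: z = 2.02, |z| > 2 → outlier.
Every other value lies within [40.59, 436.07].

438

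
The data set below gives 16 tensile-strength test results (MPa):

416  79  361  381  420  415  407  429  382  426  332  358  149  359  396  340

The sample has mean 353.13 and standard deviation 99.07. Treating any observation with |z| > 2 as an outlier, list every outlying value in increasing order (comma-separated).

Cutoffs at x̄ ± 2s: 353.13 ± 2·99.07 = [154.99, 551.27].
79: z = -2.77, |z| > 2 → outlier.
149: z = -2.06, |z| > 2 → outlier.
Every other value lies within [154.99, 551.27].

79, 149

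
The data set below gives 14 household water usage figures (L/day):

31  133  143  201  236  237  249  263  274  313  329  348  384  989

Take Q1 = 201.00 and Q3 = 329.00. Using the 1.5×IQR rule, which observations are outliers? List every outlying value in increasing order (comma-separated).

IQR = Q3 − Q1 = 329.00 − 201.00 = 128.00.
Lower fence = Q1 − 1.5·IQR = 201.00 − 192.00 = 9.00.
Upper fence = Q3 + 1.5·IQR = 329.00 + 192.00 = 521.00.
989 > 521.00 → outlier.
All remaining values lie within [9.00, 521.00].

989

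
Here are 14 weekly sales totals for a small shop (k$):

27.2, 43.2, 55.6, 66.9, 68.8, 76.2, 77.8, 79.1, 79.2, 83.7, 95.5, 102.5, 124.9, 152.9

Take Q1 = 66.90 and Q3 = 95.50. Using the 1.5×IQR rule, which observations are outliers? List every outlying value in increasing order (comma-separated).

152.9

IQR = Q3 − Q1 = 95.50 − 66.90 = 28.60.
Lower fence = Q1 − 1.5·IQR = 66.90 − 42.90 = 24.00.
Upper fence = Q3 + 1.5·IQR = 95.50 + 42.90 = 138.40.
152.9 > 138.40 → outlier.
All remaining values lie within [24.00, 138.40].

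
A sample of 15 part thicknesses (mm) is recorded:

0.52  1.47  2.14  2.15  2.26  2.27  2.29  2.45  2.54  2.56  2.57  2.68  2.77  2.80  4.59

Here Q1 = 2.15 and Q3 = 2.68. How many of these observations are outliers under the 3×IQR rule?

2

IQR = 0.53; fences at 2.15 − 1.59 = 0.56 and 2.68 + 1.59 = 4.27.
Outside the cutoffs: 0.52, 4.59.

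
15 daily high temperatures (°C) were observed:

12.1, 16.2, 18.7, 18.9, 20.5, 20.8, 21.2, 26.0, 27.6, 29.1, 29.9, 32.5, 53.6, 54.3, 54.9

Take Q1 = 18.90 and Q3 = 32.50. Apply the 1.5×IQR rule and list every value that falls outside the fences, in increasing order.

53.6, 54.3, 54.9

IQR = Q3 − Q1 = 32.50 − 18.90 = 13.60.
Lower fence = Q1 − 1.5·IQR = 18.90 − 20.40 = -1.50.
Upper fence = Q3 + 1.5·IQR = 32.50 + 20.40 = 52.90.
53.6 > 52.90 → outlier.
54.3 > 52.90 → outlier.
54.9 > 52.90 → outlier.
All remaining values lie within [-1.50, 52.90].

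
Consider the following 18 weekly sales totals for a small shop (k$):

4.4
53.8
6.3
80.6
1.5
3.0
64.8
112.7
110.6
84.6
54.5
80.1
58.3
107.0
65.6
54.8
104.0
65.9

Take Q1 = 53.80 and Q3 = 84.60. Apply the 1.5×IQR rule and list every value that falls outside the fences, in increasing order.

1.5, 3.0, 4.4, 6.3

IQR = Q3 − Q1 = 84.60 − 53.80 = 30.80.
Lower fence = Q1 − 1.5·IQR = 53.80 − 46.20 = 7.60.
Upper fence = Q3 + 1.5·IQR = 84.60 + 46.20 = 130.80.
1.5 < 7.60 → outlier.
3.0 < 7.60 → outlier.
4.4 < 7.60 → outlier.
6.3 < 7.60 → outlier.
All remaining values lie within [7.60, 130.80].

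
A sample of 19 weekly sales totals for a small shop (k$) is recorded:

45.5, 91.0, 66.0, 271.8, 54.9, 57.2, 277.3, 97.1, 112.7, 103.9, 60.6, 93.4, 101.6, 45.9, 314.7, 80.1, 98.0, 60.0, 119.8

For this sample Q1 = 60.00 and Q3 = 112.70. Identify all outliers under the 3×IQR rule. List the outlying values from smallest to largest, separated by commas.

271.8, 277.3, 314.7

IQR = Q3 − Q1 = 112.70 − 60.00 = 52.70.
Lower fence = Q1 − 3·IQR = 60.00 − 158.10 = -98.10.
Upper fence = Q3 + 3·IQR = 112.70 + 158.10 = 270.80.
271.8 > 270.80 → outlier.
277.3 > 270.80 → outlier.
314.7 > 270.80 → outlier.
All remaining values lie within [-98.10, 270.80].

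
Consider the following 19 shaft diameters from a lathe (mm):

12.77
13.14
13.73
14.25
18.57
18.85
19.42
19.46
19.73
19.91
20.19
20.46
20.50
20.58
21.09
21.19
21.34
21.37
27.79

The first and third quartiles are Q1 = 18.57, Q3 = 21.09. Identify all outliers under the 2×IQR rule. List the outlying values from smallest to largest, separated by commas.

IQR = Q3 − Q1 = 21.09 − 18.57 = 2.52.
Lower fence = Q1 − 2·IQR = 18.57 − 5.04 = 13.53.
Upper fence = Q3 + 2·IQR = 21.09 + 5.04 = 26.13.
12.77 < 13.53 → outlier.
13.14 < 13.53 → outlier.
27.79 > 26.13 → outlier.
All remaining values lie within [13.53, 26.13].

12.77, 13.14, 27.79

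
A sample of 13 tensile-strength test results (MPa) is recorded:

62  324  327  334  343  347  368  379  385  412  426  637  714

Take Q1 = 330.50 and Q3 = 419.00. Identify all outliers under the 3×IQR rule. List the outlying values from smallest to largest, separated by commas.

IQR = Q3 − Q1 = 419.00 − 330.50 = 88.50.
Lower fence = Q1 − 3·IQR = 330.50 − 265.50 = 65.00.
Upper fence = Q3 + 3·IQR = 419.00 + 265.50 = 684.50.
62 < 65.00 → outlier.
714 > 684.50 → outlier.
All remaining values lie within [65.00, 684.50].

62, 714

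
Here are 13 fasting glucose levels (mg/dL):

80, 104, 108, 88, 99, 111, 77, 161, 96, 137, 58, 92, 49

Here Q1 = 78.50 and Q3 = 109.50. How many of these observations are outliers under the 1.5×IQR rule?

IQR = 31.00; fences at 78.50 − 46.50 = 32.00 and 109.50 + 46.50 = 156.00.
Outside the cutoffs: 161.

1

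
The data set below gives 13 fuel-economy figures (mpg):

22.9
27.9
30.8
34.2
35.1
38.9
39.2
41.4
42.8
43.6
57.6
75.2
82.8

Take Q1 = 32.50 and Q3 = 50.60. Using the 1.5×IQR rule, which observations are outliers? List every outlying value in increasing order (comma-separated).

IQR = Q3 − Q1 = 50.60 − 32.50 = 18.10.
Lower fence = Q1 − 1.5·IQR = 32.50 − 27.15 = 5.35.
Upper fence = Q3 + 1.5·IQR = 50.60 + 27.15 = 77.75.
82.8 > 77.75 → outlier.
All remaining values lie within [5.35, 77.75].

82.8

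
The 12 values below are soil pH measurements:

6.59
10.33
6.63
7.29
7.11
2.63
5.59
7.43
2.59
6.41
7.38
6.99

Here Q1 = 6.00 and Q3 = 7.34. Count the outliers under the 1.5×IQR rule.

IQR = 1.34; fences at 6.00 − 2.01 = 3.99 and 7.34 + 2.01 = 9.35.
Outside the cutoffs: 2.59, 2.63, 10.33.

3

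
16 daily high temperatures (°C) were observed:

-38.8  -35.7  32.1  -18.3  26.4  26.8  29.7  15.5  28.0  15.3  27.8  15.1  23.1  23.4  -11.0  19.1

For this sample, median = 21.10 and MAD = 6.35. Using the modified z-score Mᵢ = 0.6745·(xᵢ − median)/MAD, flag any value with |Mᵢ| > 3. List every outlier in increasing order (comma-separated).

-38.8, -35.7, -18.3, -11.0

|Mᵢ| > 3 ⇔ |xᵢ − 21.10| > 3·6.35/0.6745 = 28.24.
So outliers lie outside [-7.14, 49.34].
-38.8: M = -6.36 → outlier.
-35.7: M = -6.03 → outlier.
-18.3: M = -4.19 → outlier.
-11.0: M = -3.41 → outlier.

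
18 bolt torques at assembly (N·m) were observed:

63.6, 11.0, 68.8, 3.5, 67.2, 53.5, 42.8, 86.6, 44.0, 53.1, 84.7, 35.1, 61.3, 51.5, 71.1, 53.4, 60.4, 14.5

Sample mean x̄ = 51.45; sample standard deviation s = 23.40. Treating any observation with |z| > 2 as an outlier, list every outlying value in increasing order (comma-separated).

Cutoffs at x̄ ± 2s: 51.45 ± 2·23.40 = [4.65, 98.25].
3.5: z = -2.05, |z| > 2 → outlier.
Every other value lies within [4.65, 98.25].

3.5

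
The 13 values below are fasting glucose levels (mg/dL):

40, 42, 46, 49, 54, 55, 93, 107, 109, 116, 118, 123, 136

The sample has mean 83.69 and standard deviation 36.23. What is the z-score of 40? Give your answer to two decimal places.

-1.21

z = (40 − 83.69) / 36.23 = -1.21.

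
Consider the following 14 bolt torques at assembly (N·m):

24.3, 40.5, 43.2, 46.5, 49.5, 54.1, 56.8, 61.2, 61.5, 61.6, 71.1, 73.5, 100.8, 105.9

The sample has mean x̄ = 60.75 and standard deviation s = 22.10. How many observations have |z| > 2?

Cutoffs: x̄ ± 2s = [16.55, 104.95].
Outside the cutoffs: 105.9.

1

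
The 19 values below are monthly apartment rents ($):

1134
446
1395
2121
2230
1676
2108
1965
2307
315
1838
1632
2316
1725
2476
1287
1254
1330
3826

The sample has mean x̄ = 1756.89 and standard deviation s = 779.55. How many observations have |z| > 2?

1

Cutoffs: x̄ ± 2s = [197.79, 3315.99].
Outside the cutoffs: 3826.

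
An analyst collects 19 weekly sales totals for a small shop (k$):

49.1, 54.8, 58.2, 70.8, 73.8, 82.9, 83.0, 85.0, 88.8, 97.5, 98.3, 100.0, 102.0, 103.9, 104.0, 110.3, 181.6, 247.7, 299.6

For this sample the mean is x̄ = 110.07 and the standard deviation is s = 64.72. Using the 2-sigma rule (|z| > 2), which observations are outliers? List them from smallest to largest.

Cutoffs at x̄ ± 2s: 110.07 ± 2·64.72 = [-19.37, 239.51].
247.7: z = 2.13, |z| > 2 → outlier.
299.6: z = 2.93, |z| > 2 → outlier.
Every other value lies within [-19.37, 239.51].

247.7, 299.6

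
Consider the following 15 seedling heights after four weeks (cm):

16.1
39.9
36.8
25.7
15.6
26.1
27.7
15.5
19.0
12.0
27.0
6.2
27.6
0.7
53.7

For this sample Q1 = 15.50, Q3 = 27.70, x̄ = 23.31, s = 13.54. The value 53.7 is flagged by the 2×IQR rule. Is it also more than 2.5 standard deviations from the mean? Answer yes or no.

no

z = (53.7 − 23.31) / 13.54 = 2.24.
|z| = 2.24 ≤ 2.5.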